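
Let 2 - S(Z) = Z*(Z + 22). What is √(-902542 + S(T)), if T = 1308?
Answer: 2*I*√660545 ≈ 1625.5*I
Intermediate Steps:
S(Z) = 2 - Z*(22 + Z) (S(Z) = 2 - Z*(Z + 22) = 2 - Z*(22 + Z))
√(-902542 + S(T)) = √(-902542 + (2 - 1*1308² - 22*1308)) = √(-902542 + (2 - 1*1710864 - 28776)) = √(-902542 + (2 - 1710864 - 28776)) = √(-902542 - 1739638) = √(-2642180) = 2*I*√660545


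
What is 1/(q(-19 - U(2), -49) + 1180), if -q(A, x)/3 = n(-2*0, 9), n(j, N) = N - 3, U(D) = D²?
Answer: 1/1162 ≈ 0.00086058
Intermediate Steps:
n(j, N) = -3 + N
q(A, x) = -18 (q(A, x) = -3*(-3 + 9) = -3*6 = -18)
1/(q(-19 - U(2), -49) + 1180) = 1/(-18 + 1180) = 1/1162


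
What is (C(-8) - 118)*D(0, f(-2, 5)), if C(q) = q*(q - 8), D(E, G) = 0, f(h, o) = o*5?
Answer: 0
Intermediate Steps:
f(h, o) = 5*o
C(q) = q*(-8 + q)
(C(-8) - 118)*D(0, f(-2, 5)) = (-8*(-8 - 8) - 118)*0 = (-8*(-16) - 118)*0 = (128 - 118)*0 = 10*0 = 0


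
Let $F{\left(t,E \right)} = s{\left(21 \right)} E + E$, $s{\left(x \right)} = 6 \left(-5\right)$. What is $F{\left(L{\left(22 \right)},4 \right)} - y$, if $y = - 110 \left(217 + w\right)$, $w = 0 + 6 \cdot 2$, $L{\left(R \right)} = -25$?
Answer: $25074$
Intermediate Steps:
$s{\left(x \right)} = -30$
$F{\left(t,E \right)} = - 29 E$ ($F{\left(t,E \right)} = - 30 E + E = - 29 E$)
$w = 12$ ($w = 0 + 12 = 12$)
$y = -25190$ ($y = - 110 \left(217 + 12\right) = \left(-110\right) 229 = -25190$)
$F{\left(L{\left(22 \right)},4 \right)} - y = \left(-29\right) 4 - -25190 = -116 + 25190 = 25074$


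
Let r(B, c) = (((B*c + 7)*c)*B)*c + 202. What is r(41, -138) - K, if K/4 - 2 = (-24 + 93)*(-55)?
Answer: -4412308030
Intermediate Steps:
r(B, c) = 202 + B*c**2*(7 + B*c) (r(B, c) = (((7 + B*c)*c)*B)*c + 202 = ((c*(7 + B*c))*B)*c + 202 = (B*c*(7 + B*c))*c + 202 = B*c**2*(7 + B*c) + 202 = 202 + B*c**2*(7 + B*c))
K = -15172 (K = 8 + 4*((-24 + 93)*(-55)) = 8 + 4*(69*(-55)) = 8 + 4*(-3795) = 8 - 15180 = -15172)
r(41, -138) - K = (202 + 41**2*(-138)**3 + 7*41*(-138)**2) - 1*(-15172) = (202 + 1681*(-2628072) + 7*41*19044) + 15172 = (202 - 4417789032 + 5465628) + 15172 = -4412323202 + 15172 = -4412308030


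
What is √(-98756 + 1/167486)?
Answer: I*√2770259878548690/167486 ≈ 314.25*I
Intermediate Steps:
√(-98756 + 1/167486) = √(-16540247415/167486) = I*√2770259878548690/167486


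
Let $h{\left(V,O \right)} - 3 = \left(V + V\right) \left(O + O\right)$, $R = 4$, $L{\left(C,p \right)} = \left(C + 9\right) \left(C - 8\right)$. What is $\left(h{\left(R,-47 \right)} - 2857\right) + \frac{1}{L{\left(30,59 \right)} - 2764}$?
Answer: $- \frac{6873037}{1906} \approx -3606.0$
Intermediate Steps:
$L{\left(C,p \right)} = \left(-8 + C\right) \left(9 + C\right)$ ($L{\left(C,p \right)} = \left(9 + C\right) \left(-8 + C\right) = \left(-8 + C\right) \left(9 + C\right)$)
$h{\left(V,O \right)} = 3 + 4 O V$ ($h{\left(V,O \right)} = 3 + \left(V + V\right) \left(O + O\right) = 3 + 2 V 2 O = 3 + 4 O V$)
$\left(h{\left(R,-47 \right)} - 2857\right) + \frac{1}{L{\left(30,59 \right)} - 2764} = \left(\left(3 + 4 \left(-47\right) 4\right) - 2857\right) + \frac{1}{\left(-72 + 30 + 30^{2}\right) - 2764} = \left(\left(3 - 752\right) - 2857\right) + \frac{1}{\left(-72 + 30 + 900\right) - 2764} = \left(-749 - 2857\right) + \frac{1}{858 - 2764} = -3606 + \frac{1}{-1906} = -3606 - \frac{1}{1906} = - \frac{6873037}{1906}$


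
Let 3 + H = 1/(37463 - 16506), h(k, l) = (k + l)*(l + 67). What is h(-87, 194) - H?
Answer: 585329009/20957 ≈ 27930.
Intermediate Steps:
h(k, l) = (67 + l)*(k + l) (h(k, l) = (k + l)*(67 + l) = (67 + l)*(k + l))
H = -62870/20957 (H = -3 + 1/(37463 - 16506) = -3 + 1/20957 = -62870/20957 ≈ -3.0000)
h(-87, 194) - H = (194² + 67*(-87) + 67*194 - 87*194) - 1*(-62870/20957) = (37636 - 5829 + 12998 - 16878) + 62870/20957 = 27927 + 62870/20957 = 585329009/20957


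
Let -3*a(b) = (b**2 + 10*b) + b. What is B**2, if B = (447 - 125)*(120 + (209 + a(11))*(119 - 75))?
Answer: 31031584360000/9 ≈ 3.4480e+12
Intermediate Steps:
a(b) = -11*b/3 - b**2/3 (a(b) = -((b**2 + 10*b) + b)/3 = -(b**2 + 11*b)/3 = -11*b/3 - b**2/3)
B = 5570600/3 (B = (447 - 125)*(120 + (209 - 1/3*11*(11 + 11))*(119 - 75)) = 322*(120 + (209 - 1/3*11*22)*44) = 322*(120 + (209 - 242/3)*44) = 322*(120 + (385/3)*44) = 322*(120 + 16940/3) = 322*(17300/3) = 5570600/3 ≈ 1.8569e+6)
B**2 = (5570600/3)**2 = 31031584360000/9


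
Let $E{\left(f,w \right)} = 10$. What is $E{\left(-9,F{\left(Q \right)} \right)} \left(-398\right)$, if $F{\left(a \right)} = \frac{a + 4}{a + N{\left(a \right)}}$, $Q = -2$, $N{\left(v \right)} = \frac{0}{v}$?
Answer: $-3980$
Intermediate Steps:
$N{\left(v \right)} = 0$
$F{\left(a \right)} = \frac{4 + a}{a}$ ($F{\left(a \right)} = \frac{a + 4}{a + 0} = \frac{4 + a}{a}$)
$E{\left(-9,F{\left(Q \right)} \right)} \left(-398\right) = 10 \left(-398\right) = -3980$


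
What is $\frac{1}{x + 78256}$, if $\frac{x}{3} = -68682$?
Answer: $- \frac{1}{127790} \approx -7.8253 \cdot 10^{-6}$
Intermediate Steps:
$x = -206046$ ($x = 3 \left(-68682\right) = -206046$)
$\frac{1}{x + 78256} = \frac{1}{-206046 + 78256} = \frac{1}{-127790} = - \frac{1}{127790}$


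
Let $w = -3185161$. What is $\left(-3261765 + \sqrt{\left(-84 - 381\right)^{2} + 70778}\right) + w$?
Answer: $-6446926 + \sqrt{287003} \approx -6.4464 \cdot 10^{6}$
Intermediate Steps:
$\left(-3261765 + \sqrt{\left(-84 - 381\right)^{2} + 70778}\right) + w = \left(-3261765 + \sqrt{\left(-84 - 381\right)^{2} + 70778}\right) - 3185161 = \left(-3261765 + \sqrt{\left(-465\right)^{2} + 70778}\right) - 3185161 = \left(-3261765 + \sqrt{216225 + 70778}\right) - 3185161 = \left(-3261765 + \sqrt{287003}\right) - 3185161 = -6446926 + \sqrt{287003}$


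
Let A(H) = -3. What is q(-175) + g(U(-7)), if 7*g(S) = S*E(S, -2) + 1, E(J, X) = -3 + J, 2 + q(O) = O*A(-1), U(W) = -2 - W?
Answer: 3672/7 ≈ 524.57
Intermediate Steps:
q(O) = -2 - 3*O (q(O) = -2 + O*(-3) = -2 - 3*O)
g(S) = 1/7 + S*(-3 + S)/7 (g(S) = (S*(-3 + S) + 1)/7 = (1 + S*(-3 + S))/7 = 1/7 + S*(-3 + S)/7)
q(-175) + g(U(-7)) = (-2 - 3*(-175)) + (1/7 + (-2 - 1*(-7))*(-3 + (-2 - 1*(-7)))/7) = (-2 + 525) + (1/7 + (-2 + 7)*(-3 + (-2 + 7))/7) = 523 + (1/7 + (1/7)*5*(-3 + 5)) = 523 + (1/7 + (1/7)*5*2) = 523 + (1/7 + 10/7) = 523 + 11/7 = 3672/7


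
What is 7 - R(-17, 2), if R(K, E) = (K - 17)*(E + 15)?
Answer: 585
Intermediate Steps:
R(K, E) = (-17 + K)*(15 + E)
7 - R(-17, 2) = 7 - (-255 - 17*2 + 15*(-17) + 2*(-17)) = 7 - (-255 - 34 - 255 - 34) = 7 - 1*(-578) = 7 + 578 = 585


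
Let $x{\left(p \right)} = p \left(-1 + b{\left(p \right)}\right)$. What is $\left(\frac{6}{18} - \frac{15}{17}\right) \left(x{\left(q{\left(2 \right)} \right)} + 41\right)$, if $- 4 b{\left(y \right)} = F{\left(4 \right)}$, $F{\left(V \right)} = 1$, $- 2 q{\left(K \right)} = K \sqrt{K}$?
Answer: $- \frac{1148}{51} - \frac{35 \sqrt{2}}{51} \approx -23.48$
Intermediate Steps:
$q{\left(K \right)} = - \frac{K^{\frac{3}{2}}}{2}$ ($q{\left(K \right)} = - \frac{K \sqrt{K}}{2} = - \frac{K^{\frac{3}{2}}}{2}$)
$b{\left(y \right)} = - \frac{1}{4}$ ($b{\left(y \right)} = \left(- \frac{1}{4}\right) 1 = - \frac{1}{4}$)
$x{\left(p \right)} = - \frac{5 p}{4}$ ($x{\left(p \right)} = p \left(-1 - \frac{1}{4}\right) = p \left(- \frac{5}{4}\right) = - \frac{5 p}{4}$)
$\left(\frac{6}{18} - \frac{15}{17}\right) \left(x{\left(q{\left(2 \right)} \right)} + 41\right) = \left(\frac{6}{18} - \frac{15}{17}\right) \left(- \frac{5 \left(- \frac{2^{\frac{3}{2}}}{2}\right)}{4} + 41\right) = \left(6 \cdot \frac{1}{18} - \frac{15}{17}\right) \left(- \frac{5 \left(- \frac{2 \sqrt{2}}{2}\right)}{4} + 41\right) = \left(\frac{1}{3} - \frac{15}{17}\right) \left(- \frac{5 \left(- \sqrt{2}\right)}{4} + 41\right) = - \frac{28 \left(\frac{5 \sqrt{2}}{4} + 41\right)}{51} = - \frac{28 \left(41 + \frac{5 \sqrt{2}}{4}\right)}{51} = - \frac{1148}{51} - \frac{35 \sqrt{2}}{51}$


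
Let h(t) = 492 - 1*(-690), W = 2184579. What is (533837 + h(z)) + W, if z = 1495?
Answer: 2719598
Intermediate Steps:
h(t) = 1182 (h(t) = 492 + 690 = 1182)
(533837 + h(z)) + W = (533837 + 1182) + 2184579 = 535019 + 2184579 = 2719598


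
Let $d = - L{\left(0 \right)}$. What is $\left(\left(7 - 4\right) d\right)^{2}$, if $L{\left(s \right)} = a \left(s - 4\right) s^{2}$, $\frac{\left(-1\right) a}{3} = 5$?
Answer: $0$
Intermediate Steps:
$a = -15$ ($a = \left(-3\right) 5 = -15$)
$L{\left(s \right)} = s^{2} \left(60 - 15 s\right)$ ($L{\left(s \right)} = - 15 \left(s - 4\right) s^{2} = - 15 \left(-4 + s\right) s^{2} = \left(60 - 15 s\right) s^{2} = s^{2} \left(60 - 15 s\right)$)
$d = 0$ ($d = - 15 \cdot 0^{2} \left(4 - 0\right) = - 15 \cdot 0 \left(4 + 0\right) = - 15 \cdot 0 \cdot 4 = \left(-1\right) 0 = 0$)
$\left(\left(7 - 4\right) d\right)^{2} = \left(\left(7 - 4\right) 0\right)^{2} = \left(3 \cdot 0\right)^{2} = 0^{2} = 0$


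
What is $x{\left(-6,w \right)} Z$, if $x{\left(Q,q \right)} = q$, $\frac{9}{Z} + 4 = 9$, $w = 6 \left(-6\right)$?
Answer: $- \frac{324}{5} \approx -64.8$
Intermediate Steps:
$w = -36$
$Z = \frac{9}{5}$ ($Z = \frac{9}{-4 + 9} = \frac{9}{5} \approx 1.8$)
$x{\left(-6,w \right)} Z = \left(-36\right) \frac{9}{5} = - \frac{324}{5}$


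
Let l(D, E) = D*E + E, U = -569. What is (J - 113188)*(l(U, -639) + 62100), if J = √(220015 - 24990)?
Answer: -48110785776 + 2125260*√7801 ≈ -4.7923e+10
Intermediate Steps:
J = 5*√7801 (J = √195025 = 5*√7801 ≈ 441.62)
l(D, E) = E + D*E
(J - 113188)*(l(U, -639) + 62100) = (5*√7801 - 113188)*(-639*(1 - 569) + 62100) = (-113188 + 5*√7801)*(-639*(-568) + 62100) = (-113188 + 5*√7801)*(362952 + 62100) = (-113188 + 5*√7801)*425052 = -48110785776 + 2125260*√7801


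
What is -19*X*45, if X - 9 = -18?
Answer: 7695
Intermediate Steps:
X = -9 (X = 9 - 18 = -9)
-19*X*45 = -19*(-9)*45 = 171*45 = 7695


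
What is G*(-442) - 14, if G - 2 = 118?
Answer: -53054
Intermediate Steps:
G = 120 (G = 2 + 118 = 120)
G*(-442) - 14 = 120*(-442) - 14 = -53040 - 14 = -53054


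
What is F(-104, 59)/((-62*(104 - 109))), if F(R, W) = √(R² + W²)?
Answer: 29*√17/310 ≈ 0.38571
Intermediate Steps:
F(-104, 59)/((-62*(104 - 109))) = √((-104)² + 59²)/((-62*(104 - 109))) = √(10816 + 3481)/((-62*(-5))) = √14297/310 = (29*√17)*(1/310) = 29*√17/310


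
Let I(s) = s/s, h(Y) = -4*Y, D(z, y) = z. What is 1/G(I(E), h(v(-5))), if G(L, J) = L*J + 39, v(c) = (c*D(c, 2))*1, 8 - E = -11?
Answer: -1/61 ≈ -0.016393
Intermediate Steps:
E = 19 (E = 8 - 1*(-11) = 8 + 11 = 19)
v(c) = c² (v(c) = (c*c)*1 = c²*1 = c²)
I(s) = 1
G(L, J) = 39 + J*L (G(L, J) = J*L + 39 = 39 + J*L)
1/G(I(E), h(v(-5))) = 1/(39 - 4*(-5)²*1) = 1/(39 - 4*25*1) = 1/(39 - 100*1) = 1/(39 - 100) = 1/(-61) = -1/61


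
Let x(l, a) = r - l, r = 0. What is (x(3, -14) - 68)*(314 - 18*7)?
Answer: -13348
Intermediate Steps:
x(l, a) = -l (x(l, a) = 0 - l = -l)
(x(3, -14) - 68)*(314 - 18*7) = (-1*3 - 68)*(314 - 18*7) = (-3 - 68)*(314 - 126) = -71*188 = -13348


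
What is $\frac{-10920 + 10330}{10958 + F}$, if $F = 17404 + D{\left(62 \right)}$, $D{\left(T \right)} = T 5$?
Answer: $- \frac{295}{14336} \approx -0.020578$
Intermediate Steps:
$D{\left(T \right)} = 5 T$
$F = 17714$ ($F = 17404 + 5 \cdot 62 = 17404 + 310 = 17714$)
$\frac{-10920 + 10330}{10958 + F} = \frac{-10920 + 10330}{10958 + 17714} = - \frac{590}{28672} = \left(-590\right) \frac{1}{28672} = - \frac{295}{14336}$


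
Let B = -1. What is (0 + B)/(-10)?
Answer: 1/10 ≈ 0.10000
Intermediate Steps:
(0 + B)/(-10) = (0 - 1)/(-10) = -1/10*(-1) = 1/10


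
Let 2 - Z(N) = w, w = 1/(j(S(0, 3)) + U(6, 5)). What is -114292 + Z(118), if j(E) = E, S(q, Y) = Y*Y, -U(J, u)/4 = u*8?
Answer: -17257789/151 ≈ -1.1429e+5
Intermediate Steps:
U(J, u) = -32*u (U(J, u) = -4*u*8 = -32*u)
S(q, Y) = Y²
w = -1/151 (w = 1/(3² - 32*5) = 1/(9 - 160) = 1/(-151) = -1/151 ≈ -0.0066225)
Z(N) = 303/151 (Z(N) = 2 - 1*(-1/151) = 2 + 1/151 = 303/151)
-114292 + Z(118) = -114292 + 303/151 = -17257789/151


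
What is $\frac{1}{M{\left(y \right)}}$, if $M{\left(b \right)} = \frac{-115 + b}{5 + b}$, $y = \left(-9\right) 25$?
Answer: $\frac{11}{17} \approx 0.64706$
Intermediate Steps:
$y = -225$
$M{\left(b \right)} = \frac{-115 + b}{5 + b}$
$\frac{1}{M{\left(y \right)}} = \frac{1}{\frac{1}{5 - 225} \left(-115 - 225\right)} = \frac{1}{\frac{1}{-220} \left(-340\right)} = \frac{1}{\left(- \frac{1}{220}\right) \left(-340\right)} = \frac{1}{\frac{17}{11}} = \frac{11}{17}$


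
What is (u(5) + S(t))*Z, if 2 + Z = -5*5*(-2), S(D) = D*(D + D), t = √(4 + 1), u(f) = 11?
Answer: 1008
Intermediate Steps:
t = √5 ≈ 2.2361
S(D) = 2*D² (S(D) = D*(2*D) = 2*D²)
Z = 48 (Z = -2 - 5*5*(-2) = -2 - 25*(-2) = -2 + 50 = 48)
(u(5) + S(t))*Z = (11 + 2*(√5)²)*48 = (11 + 2*5)*48 = (11 + 10)*48 = 21*48 = 1008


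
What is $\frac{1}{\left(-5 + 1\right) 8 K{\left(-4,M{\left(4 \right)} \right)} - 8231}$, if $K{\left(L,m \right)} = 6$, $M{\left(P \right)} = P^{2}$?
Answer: $- \frac{1}{8423} \approx -0.00011872$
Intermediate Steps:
$\frac{1}{\left(-5 + 1\right) 8 K{\left(-4,M{\left(4 \right)} \right)} - 8231} = \frac{1}{\left(-5 + 1\right) 8 \cdot 6 - 8231} = \frac{1}{\left(-4\right) 8 \cdot 6 - 8231} = \frac{1}{\left(-32\right) 6 - 8231} = \frac{1}{-192 - 8231} = \frac{1}{-8423} = - \frac{1}{8423}$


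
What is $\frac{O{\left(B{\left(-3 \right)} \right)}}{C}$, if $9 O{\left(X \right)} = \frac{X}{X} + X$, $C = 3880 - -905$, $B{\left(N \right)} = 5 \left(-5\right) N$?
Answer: $\frac{76}{43065} \approx 0.0017648$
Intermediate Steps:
$B{\left(N \right)} = - 25 N$
$C = 4785$ ($C = 3880 + 905 = 4785$)
$O{\left(X \right)} = \frac{1}{9} + \frac{X}{9}$ ($O{\left(X \right)} = \frac{\frac{X}{X} + X}{9} = \frac{1 + X}{9} = \frac{1}{9} + \frac{X}{9}$)
$\frac{O{\left(B{\left(-3 \right)} \right)}}{C} = \frac{\frac{1}{9} + \frac{\left(-25\right) \left(-3\right)}{9}}{4785} = \left(\frac{1}{9} + \frac{1}{9} \cdot 75\right) \frac{1}{4785} = \left(\frac{1}{9} + \frac{25}{3}\right) \frac{1}{4785} = \frac{76}{9} \cdot \frac{1}{4785} = \frac{76}{43065}$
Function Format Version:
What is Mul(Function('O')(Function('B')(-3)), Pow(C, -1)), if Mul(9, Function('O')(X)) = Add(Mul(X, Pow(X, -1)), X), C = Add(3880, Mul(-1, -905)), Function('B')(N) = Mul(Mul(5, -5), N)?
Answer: Rational(76, 43065) ≈ 0.0017648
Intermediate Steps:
Function('B')(N) = Mul(-25, N)
C = 4785 (C = Add(3880, 905) = 4785)
Function('O')(X) = Add(Rational(1, 9), Mul(Rational(1, 9), X)) (Function('O')(X) = Mul(Rational(1, 9), Add(Mul(X, Pow(X, -1)), X)) = Mul(Rational(1, 9), Add(1, X)) = Add(Rational(1, 9), Mul(Rational(1, 9), X)))
Mul(Function('O')(Function('B')(-3)), Pow(C, -1)) = Mul(Add(Rational(1, 9), Mul(Rational(1, 9), Mul(-25, -3))), Pow(4785, -1)) = Mul(Add(Rational(1, 9), Mul(Rational(1, 9), 75)), Rational(1, 4785)) = Mul(Add(Rational(1, 9), Rational(25, 3)), Rational(1, 4785)) = Mul(Rational(76, 9), Rational(1, 4785)) = Rational(76, 43065)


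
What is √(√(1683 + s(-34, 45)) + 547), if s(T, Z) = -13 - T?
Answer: √(547 + 2*√426) ≈ 24.254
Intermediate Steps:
√(√(1683 + s(-34, 45)) + 547) = √(√(1683 + (-13 - 1*(-34))) + 547) = √(√(1683 + (-13 + 34)) + 547) = √(√(1683 + 21) + 547) = √(√1704 + 547) = √(2*√426 + 547) = √(547 + 2*√426)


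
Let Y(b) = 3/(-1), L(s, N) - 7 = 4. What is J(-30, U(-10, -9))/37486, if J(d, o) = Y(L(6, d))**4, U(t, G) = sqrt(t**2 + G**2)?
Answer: 81/37486 ≈ 0.0021608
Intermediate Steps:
L(s, N) = 11 (L(s, N) = 7 + 4 = 11)
Y(b) = -3 (Y(b) = 3*(-1) = -3)
U(t, G) = sqrt(G**2 + t**2)
J(d, o) = 81 (J(d, o) = (-3)**4 = 81)
J(-30, U(-10, -9))/37486 = 81/37486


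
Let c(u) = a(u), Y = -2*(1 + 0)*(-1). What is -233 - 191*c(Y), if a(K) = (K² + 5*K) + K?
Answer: -3289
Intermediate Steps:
Y = 2 (Y = -2*1*(-1) = -2*(-1) = 2)
a(K) = K² + 6*K
c(u) = u*(6 + u)
-233 - 191*c(Y) = -233 - 382*(6 + 2) = -233 - 382*8 = -233 - 191*16 = -233 - 3056 = -3289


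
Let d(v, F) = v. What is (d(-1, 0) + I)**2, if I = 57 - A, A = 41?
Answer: 225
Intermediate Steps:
I = 16 (I = 57 - 1*41 = 57 - 41 = 16)
(d(-1, 0) + I)**2 = (-1 + 16)**2 = 15**2 = 225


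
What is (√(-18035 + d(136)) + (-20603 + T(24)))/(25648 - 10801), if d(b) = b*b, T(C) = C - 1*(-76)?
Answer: -29/21 + √461/14847 ≈ -1.3795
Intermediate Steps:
T(C) = 76 + C (T(C) = C + 76 = 76 + C)
d(b) = b²
(√(-18035 + d(136)) + (-20603 + T(24)))/(25648 - 10801) = (√(-18035 + 136²) + (-20603 + (76 + 24)))/(25648 - 10801) = (√(-18035 + 18496) + (-20603 + 100))/14847 = (√461 - 20503)*(1/14847) = (-20503 + √461)*(1/14847) = -29/21 + √461/14847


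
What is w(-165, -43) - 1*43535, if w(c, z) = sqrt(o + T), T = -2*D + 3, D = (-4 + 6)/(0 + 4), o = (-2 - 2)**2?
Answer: -43535 + 3*sqrt(2) ≈ -43531.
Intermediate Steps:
o = 16 (o = (-4)**2 = 16)
D = 1/2 (D = 2/4 = 2*(1/4) = 1/2 ≈ 0.50000)
T = 2 (T = -2*1/2 + 3 = -1 + 3 = 2)
w(c, z) = 3*sqrt(2) (w(c, z) = sqrt(16 + 2) = sqrt(18) = 3*sqrt(2))
w(-165, -43) - 1*43535 = 3*sqrt(2) - 1*43535 = 3*sqrt(2) - 43535 = -43535 + 3*sqrt(2)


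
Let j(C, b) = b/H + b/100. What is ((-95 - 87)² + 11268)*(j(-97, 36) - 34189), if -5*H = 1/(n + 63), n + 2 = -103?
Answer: -29552464672/25 ≈ -1.1821e+9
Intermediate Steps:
n = -105 (n = -2 - 103 = -105)
H = 1/210 (H = -1/(5*(-105 + 63)) = -⅕/(-42) = -⅕*(-1/42) = 1/210 ≈ 0.0047619)
j(C, b) = 21001*b/100 (j(C, b) = b/(1/210) + b/100 = b*210 + b*(1/100) = 210*b + b/100 = 21001*b/100)
((-95 - 87)² + 11268)*(j(-97, 36) - 34189) = ((-95 - 87)² + 11268)*((21001/100)*36 - 34189) = ((-182)² + 11268)*(189009/25 - 34189) = (33124 + 11268)*(-665716/25) = 44392*(-665716/25) = -29552464672/25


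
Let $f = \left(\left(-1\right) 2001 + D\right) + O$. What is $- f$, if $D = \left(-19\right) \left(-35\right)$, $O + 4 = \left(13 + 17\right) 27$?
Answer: $530$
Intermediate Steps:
$O = 806$ ($O = -4 + \left(13 + 17\right) 27 = -4 + 30 \cdot 27 = -4 + 810 = 806$)
$D = 665$
$f = -530$ ($f = \left(\left(-1\right) 2001 + 665\right) + 806 = \left(-2001 + 665\right) + 806 = -1336 + 806 = -530$)
$- f = \left(-1\right) \left(-530\right) = 530$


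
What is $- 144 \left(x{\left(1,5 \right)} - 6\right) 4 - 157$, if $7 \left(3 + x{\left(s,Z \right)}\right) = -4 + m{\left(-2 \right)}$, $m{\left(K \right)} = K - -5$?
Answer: $\frac{35765}{7} \approx 5109.3$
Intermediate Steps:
$m{\left(K \right)} = 5 + K$ ($m{\left(K \right)} = K + 5 = 5 + K$)
$x{\left(s,Z \right)} = - \frac{22}{7}$ ($x{\left(s,Z \right)} = -3 + \frac{-4 + \left(5 - 2\right)}{7} = -3 + \frac{-4 + 3}{7} = -3 + \frac{1}{7} \left(-1\right) = -3 - \frac{1}{7} = - \frac{22}{7}$)
$- 144 \left(x{\left(1,5 \right)} - 6\right) 4 - 157 = - 144 \left(- \frac{22}{7} - 6\right) 4 - 157 = - 144 \left(\left(- \frac{64}{7}\right) 4\right) - 157 = \left(-144\right) \left(- \frac{256}{7}\right) - 157 = \frac{36864}{7} - 157 = \frac{35765}{7}$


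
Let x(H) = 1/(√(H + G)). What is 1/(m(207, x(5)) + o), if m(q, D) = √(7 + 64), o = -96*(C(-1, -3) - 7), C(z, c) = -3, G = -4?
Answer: 960/921529 - √71/921529 ≈ 0.0010326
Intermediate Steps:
o = 960 (o = -96*(-3 - 7) = -96*(-10) = 960)
x(H) = (-4 + H)^(-½) (x(H) = 1/(√(H - 4)) = 1/(√(-4 + H)) = (-4 + H)^(-½))
m(q, D) = √71
1/(m(207, x(5)) + o) = 1/(√71 + 960) = 1/(960 + √71)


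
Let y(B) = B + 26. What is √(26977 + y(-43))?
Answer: 4*√1685 ≈ 164.20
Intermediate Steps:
y(B) = 26 + B
√(26977 + y(-43)) = √(26977 + (26 - 43)) = √(26977 - 17) = √26960 = 4*√1685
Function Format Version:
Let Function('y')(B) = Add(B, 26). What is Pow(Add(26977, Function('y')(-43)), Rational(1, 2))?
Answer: Mul(4, Pow(1685, Rational(1, 2))) ≈ 164.20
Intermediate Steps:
Function('y')(B) = Add(26, B)
Pow(Add(26977, Function('y')(-43)), Rational(1, 2)) = Pow(Add(26977, Add(26, -43)), Rational(1, 2)) = Pow(Add(26977, -17), Rational(1, 2)) = Pow(26960, Rational(1, 2)) = Mul(4, Pow(1685, Rational(1, 2)))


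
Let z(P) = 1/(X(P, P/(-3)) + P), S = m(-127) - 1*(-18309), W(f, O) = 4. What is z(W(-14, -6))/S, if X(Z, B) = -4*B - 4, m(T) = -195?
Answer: 1/96608 ≈ 1.0351e-5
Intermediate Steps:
X(Z, B) = -4 - 4*B
S = 18114 (S = -195 - 1*(-18309) = -195 + 18309 = 18114)
z(P) = 1/(-4 + 7*P/3) (z(P) = 1/((-4 - 4*P/(-3)) + P) = 1/((-4 - 4*P*(-1)/3) + P) = 1/((-4 - (-4)*P/3) + P) = 1/((-4 + 4*P/3) + P) = 1/(-4 + 7*P/3))
z(W(-14, -6))/S = (3/(-12 + 7*4))/18114 = (3/(-12 + 28))*(1/18114) = (3/16)*(1/18114) = 1/96608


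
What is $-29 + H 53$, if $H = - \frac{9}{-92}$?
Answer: $- \frac{2191}{92} \approx -23.815$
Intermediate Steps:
$H = \frac{9}{92}$ ($H = \left(-9\right) \left(- \frac{1}{92}\right) = \frac{9}{92} \approx 0.097826$)
$-29 + H 53 = -29 + \frac{9}{92} \cdot 53 = -29 + \frac{477}{92} = - \frac{2191}{92}$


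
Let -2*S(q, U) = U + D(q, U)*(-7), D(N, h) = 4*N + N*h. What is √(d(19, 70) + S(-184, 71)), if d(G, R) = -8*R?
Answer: I*√195582/2 ≈ 221.12*I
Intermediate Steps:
S(q, U) = -U/2 + 7*q*(4 + U)/2 (S(q, U) = -(U + (q*(4 + U))*(-7))/2 = -(U - 7*q*(4 + U))/2 = -U/2 + 7*q*(4 + U)/2)
√(d(19, 70) + S(-184, 71)) = √(-8*70 + (-½*71 + (7/2)*(-184)*(4 + 71))) = √(-560 + (-71/2 + (7/2)*(-184)*75)) = √(-560 + (-71/2 - 48300)) = √(-560 - 96671/2) = √(-97791/2) = I*√195582/2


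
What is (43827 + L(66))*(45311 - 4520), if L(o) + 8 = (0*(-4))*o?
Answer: 1787420829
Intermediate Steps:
L(o) = -8 (L(o) = -8 + (0*(-4))*o = -8 + 0*o = -8 + 0 = -8)
(43827 + L(66))*(45311 - 4520) = (43827 - 8)*(45311 - 4520) = 43819*40791 = 1787420829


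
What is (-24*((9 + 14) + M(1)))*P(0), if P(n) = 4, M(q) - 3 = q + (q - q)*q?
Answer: -2592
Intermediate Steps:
M(q) = 3 + q (M(q) = 3 + (q + (q - q)*q) = 3 + (q + 0*q) = 3 + (q + 0) = 3 + q)
(-24*((9 + 14) + M(1)))*P(0) = -24*((9 + 14) + (3 + 1))*4 = -24*(23 + 4)*4 = -24*27*4 = -648*4 = -2592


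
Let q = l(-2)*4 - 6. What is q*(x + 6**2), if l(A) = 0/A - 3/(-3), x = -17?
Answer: -38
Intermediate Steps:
l(A) = 1 (l(A) = 0 - 3*(-1/3) = 0 + 1 = 1)
q = -2 (q = 1*4 - 6 = 4 - 6 = -2)
q*(x + 6**2) = -2*(-17 + 6**2) = -2*(-17 + 36) = -2*19 = -38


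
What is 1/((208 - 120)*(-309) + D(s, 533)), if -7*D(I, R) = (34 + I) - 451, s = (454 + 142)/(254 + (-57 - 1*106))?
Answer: -637/17283953 ≈ -3.6855e-5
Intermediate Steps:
s = 596/91 (s = 596/(254 + (-57 - 106)) = 596/(254 - 163) = 596/91 ≈ 6.5495)
D(I, R) = 417/7 - I/7 (D(I, R) = -((34 + I) - 451)/7 = -(-417 + I)/7 = 417/7 - I/7)
1/((208 - 120)*(-309) + D(s, 533)) = 1/((208 - 120)*(-309) + (417/7 - 1/7*596/91)) = 1/(88*(-309) + (417/7 - 596/637)) = 1/(-27192 + 37351/637) = 1/(-17283953/637) = -637/17283953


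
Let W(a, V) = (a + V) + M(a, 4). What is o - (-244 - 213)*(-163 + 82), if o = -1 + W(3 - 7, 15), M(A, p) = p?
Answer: -37003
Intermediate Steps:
W(a, V) = 4 + V + a (W(a, V) = (a + V) + 4 = (V + a) + 4 = 4 + V + a)
o = 14 (o = -1 + (4 + 15 + (3 - 7)) = -1 + (4 + 15 - 4) = -1 + 15 = 14)
o - (-244 - 213)*(-163 + 82) = 14 - (-244 - 213)*(-163 + 82) = 14 - (-457)*(-81) = 14 - 1*37017 = 14 - 37017 = -37003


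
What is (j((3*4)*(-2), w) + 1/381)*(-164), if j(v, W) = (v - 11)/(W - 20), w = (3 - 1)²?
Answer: -547391/1524 ≈ -359.18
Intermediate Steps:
w = 4 (w = 2² = 4)
j(v, W) = (-11 + v)/(-20 + W)
(j((3*4)*(-2), w) + 1/381)*(-164) = ((-11 + (3*4)*(-2))/(-20 + 4) + 1/381)*(-164) = ((-11 + 12*(-2))/(-16) + 1/381)*(-164) = (-(-11 - 24)/16 + 1/381)*(-164) = (-1/16*(-35) + 1/381)*(-164) = (35/16 + 1/381)*(-164) = (13351/6096)*(-164) = -547391/1524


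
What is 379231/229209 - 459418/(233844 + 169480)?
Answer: 23825111741/46222745358 ≈ 0.51544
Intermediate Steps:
379231/229209 - 459418/(233844 + 169480) = 379231*(1/229209) - 459418/403324 = 379231/229209 - 459418*1/403324 = 379231/229209 - 229709/201662 = 23825111741/46222745358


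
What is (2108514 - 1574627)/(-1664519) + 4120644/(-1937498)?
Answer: -3946647612481/1612501116731 ≈ -2.4475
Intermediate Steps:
(2108514 - 1574627)/(-1664519) + 4120644/(-1937498) = 533887*(-1/1664519) + 4120644*(-1/1937498) = -533887/1664519 - 2060322/968749 = -3946647612481/1612501116731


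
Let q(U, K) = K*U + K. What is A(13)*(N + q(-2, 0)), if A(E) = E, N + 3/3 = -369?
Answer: -4810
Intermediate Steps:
N = -370 (N = -1 - 369 = -370)
q(U, K) = K + K*U
A(13)*(N + q(-2, 0)) = 13*(-370 + 0*(1 - 2)) = 13*(-370 + 0*(-1)) = 13*(-370 + 0) = 13*(-370) = -4810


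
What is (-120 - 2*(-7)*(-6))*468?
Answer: -95472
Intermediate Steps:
(-120 - 2*(-7)*(-6))*468 = (-120 + 14*(-6))*468 = (-120 - 84)*468 = -204*468 = -95472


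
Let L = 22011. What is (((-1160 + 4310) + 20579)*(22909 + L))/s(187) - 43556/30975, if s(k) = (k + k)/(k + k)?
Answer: 33016459369444/30975 ≈ 1.0659e+9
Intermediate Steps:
s(k) = 1 (s(k) = (2*k)/((2*k)) = (2*k)*(1/(2*k)) = 1)
(((-1160 + 4310) + 20579)*(22909 + L))/s(187) - 43556/30975 = (((-1160 + 4310) + 20579)*(22909 + 22011))/1 - 43556/30975 = ((3150 + 20579)*44920)*1 - 43556*1/30975 = (23729*44920)*1 - 43556/30975 = 1065906680*1 - 43556/30975 = 1065906680 - 43556/30975 = 33016459369444/30975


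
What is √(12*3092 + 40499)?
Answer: √77603 ≈ 278.57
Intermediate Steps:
√(12*3092 + 40499) = √(37104 + 40499) = √77603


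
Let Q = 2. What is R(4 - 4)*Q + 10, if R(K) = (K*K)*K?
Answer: 10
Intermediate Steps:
R(K) = K**3 (R(K) = K**2*K = K**3)
R(4 - 4)*Q + 10 = (4 - 4)**3*2 + 10 = 0**3*2 + 10 = 0*2 + 10 = 0 + 10 = 10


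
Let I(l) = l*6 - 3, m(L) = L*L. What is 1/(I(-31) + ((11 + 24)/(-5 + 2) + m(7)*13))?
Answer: 3/1309 ≈ 0.0022918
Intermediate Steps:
m(L) = L**2
I(l) = -3 + 6*l (I(l) = 6*l - 3 = -3 + 6*l)
1/(I(-31) + ((11 + 24)/(-5 + 2) + m(7)*13)) = 1/((-3 + 6*(-31)) + ((11 + 24)/(-5 + 2) + 7**2*13)) = 1/((-3 - 186) + (35/(-3) + 49*13)) = 1/(-189 + (35*(-1/3) + 637)) = 1/(-189 + (-35/3 + 637)) = 1/(-189 + 1876/3) = 1/(1309/3) = 3/1309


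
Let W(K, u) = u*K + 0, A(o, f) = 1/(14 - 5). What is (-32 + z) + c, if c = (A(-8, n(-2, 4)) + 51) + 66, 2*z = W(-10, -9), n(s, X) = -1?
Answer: 1171/9 ≈ 130.11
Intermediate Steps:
A(o, f) = ⅑ (A(o, f) = 1/9 = ⅑)
W(K, u) = K*u (W(K, u) = K*u + 0 = K*u)
z = 45 (z = (-10*(-9))/2 = (½)*90 = 45)
c = 1054/9 (c = (⅑ + 51) + 66 = 460/9 + 66 = 1054/9 ≈ 117.11)
(-32 + z) + c = (-32 + 45) + 1054/9 = 13 + 1054/9 = 1171/9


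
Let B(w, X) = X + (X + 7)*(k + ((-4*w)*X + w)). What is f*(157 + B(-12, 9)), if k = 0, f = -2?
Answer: -13772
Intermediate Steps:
B(w, X) = X + (7 + X)*(w - 4*X*w) (B(w, X) = X + (X + 7)*(0 + ((-4*w)*X + w)) = X + (7 + X)*(0 + (-4*X*w + w)) = X + (7 + X)*(0 + (w - 4*X*w)) = X + (7 + X)*(w - 4*X*w))
f*(157 + B(-12, 9)) = -2*(157 + (9 + 7*(-12) - 27*9*(-12) - 4*(-12)*9²)) = -2*(157 + (9 - 84 + 2916 - 4*(-12)*81)) = -2*(157 + (9 - 84 + 2916 + 3888)) = -2*(157 + 6729) = -2*6886 = -13772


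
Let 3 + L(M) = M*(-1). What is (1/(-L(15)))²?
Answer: 1/324 ≈ 0.0030864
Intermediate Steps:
L(M) = -3 - M (L(M) = -3 + M*(-1) = -3 - M)
(1/(-L(15)))² = (1/(-(-3 - 1*15)))² = (1/(-(-3 - 15)))² = (1/(-1*(-18)))² = (1/18)² = 1/324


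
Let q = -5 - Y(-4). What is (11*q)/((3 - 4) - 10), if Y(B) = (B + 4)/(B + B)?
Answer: 5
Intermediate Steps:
Y(B) = (4 + B)/(2*B) (Y(B) = (4 + B)/((2*B)) = (4 + B)*(1/(2*B)) = (4 + B)/(2*B))
q = -5 (q = -5 - (4 - 4)/(2*(-4)) = -5 - (-1)*0/(2*4) = -5 - 1*0 = -5 + 0 = -5)
(11*q)/((3 - 4) - 10) = (11*(-5))/((3 - 4) - 10) = -55/(-1 - 10) = -55/(-11) = -55*(-1/11) = 5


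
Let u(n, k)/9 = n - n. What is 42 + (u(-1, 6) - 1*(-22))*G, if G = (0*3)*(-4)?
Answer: 42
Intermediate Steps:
u(n, k) = 0 (u(n, k) = 9*(n - n) = 9*0 = 0)
G = 0 (G = 0*(-4) = 0)
42 + (u(-1, 6) - 1*(-22))*G = 42 + (0 - 1*(-22))*0 = 42 + (0 + 22)*0 = 42 + 22*0 = 42 + 0 = 42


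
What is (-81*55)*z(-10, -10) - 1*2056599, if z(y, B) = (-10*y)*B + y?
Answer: 2442951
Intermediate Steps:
z(y, B) = y - 10*B*y (z(y, B) = -10*B*y + y = y - 10*B*y)
(-81*55)*z(-10, -10) - 1*2056599 = (-81*55)*(-10*(1 - 10*(-10))) - 1*2056599 = -(-44550)*(1 + 100) - 2056599 = -(-44550)*101 - 2056599 = -4455*(-1010) - 2056599 = 4499550 - 2056599 = 2442951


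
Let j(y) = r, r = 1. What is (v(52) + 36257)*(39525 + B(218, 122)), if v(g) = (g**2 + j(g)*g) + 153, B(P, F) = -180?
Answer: 1540986270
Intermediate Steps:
j(y) = 1
v(g) = 153 + g + g**2 (v(g) = (g**2 + 1*g) + 153 = (g**2 + g) + 153 = (g + g**2) + 153 = 153 + g + g**2)
(v(52) + 36257)*(39525 + B(218, 122)) = ((153 + 52 + 52**2) + 36257)*(39525 - 180) = ((153 + 52 + 2704) + 36257)*39345 = (2909 + 36257)*39345 = 39166*39345 = 1540986270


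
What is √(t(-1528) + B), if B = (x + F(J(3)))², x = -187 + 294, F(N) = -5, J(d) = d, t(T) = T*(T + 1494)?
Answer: 2*√15589 ≈ 249.71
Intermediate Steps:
t(T) = T*(1494 + T)
x = 107
B = 10404 (B = (107 - 5)² = 102² = 10404)
√(t(-1528) + B) = √(-1528*(1494 - 1528) + 10404) = √(-1528*(-34) + 10404) = √(51952 + 10404) = √62356 = 2*√15589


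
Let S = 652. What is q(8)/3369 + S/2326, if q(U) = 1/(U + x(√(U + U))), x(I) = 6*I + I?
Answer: 39539747/141053292 ≈ 0.28032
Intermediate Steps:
x(I) = 7*I
q(U) = 1/(U + 7*√2*√U) (q(U) = 1/(U + 7*√(U + U)) = 1/(U + 7*√(2*U)) = 1/(U + 7*(√2*√U)) = 1/(U + 7*√2*√U))
q(8)/3369 + S/2326 = 1/((8 + 7*√2*√8)*3369) + 652/2326 = (1/3369)/(8 + 7*√2*(2*√2)) + 652*(1/2326) = (1/3369)/(8 + 28) + 326/1163 = (1/3369)/36 + 326/1163 = (1/36)*(1/3369) + 326/1163 = 1/121284 + 326/1163 = 39539747/141053292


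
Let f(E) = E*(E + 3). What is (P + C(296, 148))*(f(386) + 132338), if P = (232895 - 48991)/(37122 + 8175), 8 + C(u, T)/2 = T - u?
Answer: -62546239840/719 ≈ -8.6991e+7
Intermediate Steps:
C(u, T) = -16 - 2*u + 2*T (C(u, T) = -16 + 2*(T - u) = -16 + (-2*u + 2*T) = -16 - 2*u + 2*T)
f(E) = E*(3 + E)
P = 26272/6471 (P = 183904/45297 = 183904*(1/45297) = 26272/6471 ≈ 4.0600)
(P + C(296, 148))*(f(386) + 132338) = (26272/6471 + (-16 - 2*296 + 2*148))*(386*(3 + 386) + 132338) = (26272/6471 + (-16 - 592 + 296))*(386*389 + 132338) = (26272/6471 - 312)*(150154 + 132338) = -1992680/6471*282492 = -62546239840/719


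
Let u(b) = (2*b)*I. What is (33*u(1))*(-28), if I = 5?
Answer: -9240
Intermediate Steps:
u(b) = 10*b (u(b) = (2*b)*5 = 10*b)
(33*u(1))*(-28) = (33*(10*1))*(-28) = (33*10)*(-28) = 330*(-28) = -9240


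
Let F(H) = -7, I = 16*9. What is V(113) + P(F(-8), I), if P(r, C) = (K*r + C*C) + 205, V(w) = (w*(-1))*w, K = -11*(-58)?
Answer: 3706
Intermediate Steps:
I = 144
K = 638
V(w) = -w**2 (V(w) = (-w)*w = -w**2)
P(r, C) = 205 + C**2 + 638*r (P(r, C) = (638*r + C*C) + 205 = (638*r + C**2) + 205 = (C**2 + 638*r) + 205 = 205 + C**2 + 638*r)
V(113) + P(F(-8), I) = -1*113**2 + (205 + 144**2 + 638*(-7)) = -1*12769 + (205 + 20736 - 4466) = -12769 + 16475 = 3706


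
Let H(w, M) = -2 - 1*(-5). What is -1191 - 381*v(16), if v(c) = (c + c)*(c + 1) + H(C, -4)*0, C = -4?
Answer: -208455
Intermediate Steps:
H(w, M) = 3 (H(w, M) = -2 + 5 = 3)
v(c) = 2*c*(1 + c) (v(c) = (c + c)*(c + 1) + 3*0 = (2*c)*(1 + c) + 0 = 2*c*(1 + c) + 0 = 2*c*(1 + c))
-1191 - 381*v(16) = -1191 - 762*16*(1 + 16) = -1191 - 762*16*17 = -1191 - 381*544 = -1191 - 207264 = -208455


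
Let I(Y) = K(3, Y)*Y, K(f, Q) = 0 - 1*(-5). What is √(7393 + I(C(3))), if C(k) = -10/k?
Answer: √66387/3 ≈ 85.886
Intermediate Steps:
K(f, Q) = 5 (K(f, Q) = 0 + 5 = 5)
I(Y) = 5*Y
√(7393 + I(C(3))) = √(7393 + 5*(-10/3)) = √(7393 - 50/3) = √(22129/3) = √66387/3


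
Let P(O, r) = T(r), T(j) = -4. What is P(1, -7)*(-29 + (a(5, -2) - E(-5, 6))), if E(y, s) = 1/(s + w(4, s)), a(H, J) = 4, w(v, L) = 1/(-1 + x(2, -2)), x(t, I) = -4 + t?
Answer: 1712/17 ≈ 100.71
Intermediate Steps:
P(O, r) = -4
w(v, L) = -⅓ (w(v, L) = 1/(-1 + (-4 + 2)) = 1/(-1 - 2) = 1/(-3) = -⅓)
E(y, s) = 1/(-⅓ + s) (E(y, s) = 1/(s - ⅓) = 1/(-⅓ + s))
P(1, -7)*(-29 + (a(5, -2) - E(-5, 6))) = -4*(-29 + (4 - 3/(-1 + 3*6))) = -4*(-29 + (4 - 3/(-1 + 18))) = -4*(-29 + (4 - 3/17)) = -4*(-29 + 65/17) = -4*(-428/17) = 1712/17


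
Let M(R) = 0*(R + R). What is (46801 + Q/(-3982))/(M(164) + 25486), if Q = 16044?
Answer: 93172769/50742626 ≈ 1.8362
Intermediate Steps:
M(R) = 0 (M(R) = 0*(2*R) = 0)
(46801 + Q/(-3982))/(M(164) + 25486) = (46801 + 16044/(-3982))/(0 + 25486) = (46801 + 16044*(-1/3982))/25486 = (46801 - 8022/1991)*(1/25486) = (93172769/1991)*(1/25486) = 93172769/50742626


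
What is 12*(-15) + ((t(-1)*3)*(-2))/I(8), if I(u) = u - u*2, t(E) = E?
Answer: -723/4 ≈ -180.75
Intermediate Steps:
I(u) = -u (I(u) = u - 2*u = -u)
12*(-15) + ((t(-1)*3)*(-2))/I(8) = 12*(-15) + (-1*3*(-2))/((-1*8)) = -180 - 3*(-2)/(-8) = -180 + 6*(-⅛) = -180 - ¾ = -723/4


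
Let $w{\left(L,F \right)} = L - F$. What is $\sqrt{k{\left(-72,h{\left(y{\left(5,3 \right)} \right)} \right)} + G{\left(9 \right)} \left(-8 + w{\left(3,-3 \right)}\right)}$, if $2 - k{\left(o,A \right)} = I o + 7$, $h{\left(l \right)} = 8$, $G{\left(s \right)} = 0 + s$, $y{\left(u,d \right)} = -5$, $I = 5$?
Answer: $\sqrt{337} \approx 18.358$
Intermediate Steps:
$G{\left(s \right)} = s$
$k{\left(o,A \right)} = -5 - 5 o$ ($k{\left(o,A \right)} = 2 - \left(5 o + 7\right) = 2 - \left(7 + 5 o\right) = -5 - 5 o$)
$\sqrt{k{\left(-72,h{\left(y{\left(5,3 \right)} \right)} \right)} + G{\left(9 \right)} \left(-8 + w{\left(3,-3 \right)}\right)} = \sqrt{\left(-5 - -360\right) + 9 \left(-8 + \left(3 - -3\right)\right)} = \sqrt{\left(-5 + 360\right) + 9 \left(-8 + \left(3 + 3\right)\right)} = \sqrt{355 + 9 \left(-8 + 6\right)} = \sqrt{355 + 9 \left(-2\right)} = \sqrt{355 - 18} = \sqrt{337}$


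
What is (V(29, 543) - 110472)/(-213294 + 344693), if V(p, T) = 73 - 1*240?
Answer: -110639/131399 ≈ -0.84201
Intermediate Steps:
V(p, T) = -167 (V(p, T) = 73 - 240 = -167)
(V(29, 543) - 110472)/(-213294 + 344693) = (-167 - 110472)/(-213294 + 344693) = -110639/131399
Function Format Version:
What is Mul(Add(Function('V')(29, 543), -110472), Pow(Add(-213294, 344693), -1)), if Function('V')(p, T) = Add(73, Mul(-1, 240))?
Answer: Rational(-110639, 131399) ≈ -0.84201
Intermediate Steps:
Function('V')(p, T) = -167 (Function('V')(p, T) = Add(73, -240) = -167)
Mul(Add(Function('V')(29, 543), -110472), Pow(Add(-213294, 344693), -1)) = Mul(Add(-167, -110472), Pow(Add(-213294, 344693), -1)) = Mul(-110639, Pow(131399, -1)) = Mul(-110639, Rational(1, 131399)) = Rational(-110639, 131399)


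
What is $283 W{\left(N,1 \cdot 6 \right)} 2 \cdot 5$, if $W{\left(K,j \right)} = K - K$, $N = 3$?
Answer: $0$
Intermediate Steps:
$W{\left(K,j \right)} = 0$
$283 W{\left(N,1 \cdot 6 \right)} 2 \cdot 5 = 283 \cdot 0 \cdot 2 \cdot 5 = 283 \cdot 0 \cdot 5 = 283 \cdot 0 = 0$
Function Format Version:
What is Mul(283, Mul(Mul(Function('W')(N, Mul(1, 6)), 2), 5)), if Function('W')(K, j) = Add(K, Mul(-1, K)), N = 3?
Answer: 0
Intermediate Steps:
Function('W')(K, j) = 0
Mul(283, Mul(Mul(Function('W')(N, Mul(1, 6)), 2), 5)) = Mul(283, Mul(Mul(0, 2), 5)) = Mul(283, Mul(0, 5)) = Mul(283, 0) = 0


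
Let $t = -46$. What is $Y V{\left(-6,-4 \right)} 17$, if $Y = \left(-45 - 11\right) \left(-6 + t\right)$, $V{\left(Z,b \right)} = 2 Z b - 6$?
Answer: $2079168$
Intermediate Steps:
$V{\left(Z,b \right)} = -6 + 2 Z b$ ($V{\left(Z,b \right)} = 2 Z b - 6 = -6 + 2 Z b$)
$Y = 2912$ ($Y = \left(-45 - 11\right) \left(-6 - 46\right) = \left(-56\right) \left(-52\right) = 2912$)
$Y V{\left(-6,-4 \right)} 17 = 2912 \left(-6 + 2 \left(-6\right) \left(-4\right)\right) 17 = 2912 \left(-6 + 48\right) 17 = 2912 \cdot 42 \cdot 17 = 122304 \cdot 17 = 2079168$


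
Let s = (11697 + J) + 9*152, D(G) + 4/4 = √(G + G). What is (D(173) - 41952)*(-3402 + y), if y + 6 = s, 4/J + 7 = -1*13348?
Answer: -5410646148143/13355 + 128969231*√346/13355 ≈ -4.0496e+8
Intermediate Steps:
J = -4/13355 (J = 4/(-7 - 1*13348) = 4/(-7 - 13348) = 4/(-13355) = 4*(-1/13355) = -4/13355 ≈ -0.00029951)
D(G) = -1 + √2*√G (D(G) = -1 + √(G + G) = -1 + √(2*G) = -1 + √2*√G)
s = 174483071/13355 (s = (11697 - 4/13355) + 9*152 = 156213431/13355 + 1368 = 174483071/13355 ≈ 13065.)
y = 174402941/13355 (y = -6 + 174483071/13355 = 174402941/13355 ≈ 13059.)
(D(173) - 41952)*(-3402 + y) = ((-1 + √2*√173) - 41952)*(-3402 + 174402941/13355) = ((-1 + √346) - 41952)*(128969231/13355) = (-41953 + √346)*(128969231/13355) = -5410646148143/13355 + 128969231*√346/13355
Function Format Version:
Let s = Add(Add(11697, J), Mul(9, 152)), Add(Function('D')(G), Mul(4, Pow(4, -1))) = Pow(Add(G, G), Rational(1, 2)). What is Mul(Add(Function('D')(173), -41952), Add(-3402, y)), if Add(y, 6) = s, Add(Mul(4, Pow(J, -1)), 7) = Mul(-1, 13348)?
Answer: Add(Rational(-5410646148143, 13355), Mul(Rational(128969231, 13355), Pow(346, Rational(1, 2)))) ≈ -4.0496e+8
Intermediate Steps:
J = Rational(-4, 13355) (J = Mul(4, Pow(Add(-7, Mul(-1, 13348)), -1)) = Mul(4, Pow(Add(-7, -13348), -1)) = Mul(4, Pow(-13355, -1)) = Mul(4, Rational(-1, 13355)) = Rational(-4, 13355) ≈ -0.00029951)
Function('D')(G) = Add(-1, Mul(Pow(2, Rational(1, 2)), Pow(G, Rational(1, 2)))) (Function('D')(G) = Add(-1, Pow(Add(G, G), Rational(1, 2))) = Add(-1, Pow(Mul(2, G), Rational(1, 2))) = Add(-1, Mul(Pow(2, Rational(1, 2)), Pow(G, Rational(1, 2)))))
s = Rational(174483071, 13355) (s = Add(Add(11697, Rational(-4, 13355)), Mul(9, 152)) = Add(Rational(156213431, 13355), 1368) = Rational(174483071, 13355) ≈ 13065.)
y = Rational(174402941, 13355) (y = Add(-6, Rational(174483071, 13355)) = Rational(174402941, 13355) ≈ 13059.)
Mul(Add(Function('D')(173), -41952), Add(-3402, y)) = Mul(Add(Add(-1, Mul(Pow(2, Rational(1, 2)), Pow(173, Rational(1, 2)))), -41952), Add(-3402, Rational(174402941, 13355))) = Mul(Add(Add(-1, Pow(346, Rational(1, 2))), -41952), Rational(128969231, 13355)) = Mul(Add(-41953, Pow(346, Rational(1, 2))), Rational(128969231, 13355)) = Add(Rational(-5410646148143, 13355), Mul(Rational(128969231, 13355), Pow(346, Rational(1, 2))))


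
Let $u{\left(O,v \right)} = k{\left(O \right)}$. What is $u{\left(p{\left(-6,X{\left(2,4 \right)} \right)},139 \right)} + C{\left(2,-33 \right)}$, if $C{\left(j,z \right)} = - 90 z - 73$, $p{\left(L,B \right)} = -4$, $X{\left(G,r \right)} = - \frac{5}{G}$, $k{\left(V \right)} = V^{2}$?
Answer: $2913$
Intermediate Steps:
$u{\left(O,v \right)} = O^{2}$
$C{\left(j,z \right)} = -73 - 90 z$
$u{\left(p{\left(-6,X{\left(2,4 \right)} \right)},139 \right)} + C{\left(2,-33 \right)} = \left(-4\right)^{2} - -2897 = 16 + \left(-73 + 2970\right) = 16 + 2897 = 2913$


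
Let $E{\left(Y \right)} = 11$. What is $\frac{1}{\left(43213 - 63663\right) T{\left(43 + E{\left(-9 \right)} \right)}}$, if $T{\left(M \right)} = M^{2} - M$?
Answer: $- \frac{1}{58527900} \approx -1.7086 \cdot 10^{-8}$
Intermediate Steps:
$\frac{1}{\left(43213 - 63663\right) T{\left(43 + E{\left(-9 \right)} \right)}} = \frac{1}{\left(43213 - 63663\right) \left(43 + 11\right) \left(-1 + \left(43 + 11\right)\right)} = \frac{1}{\left(-20450\right) 54 \left(-1 + 54\right)} = - \frac{1}{20450 \cdot 54 \cdot 53} = - \frac{1}{20450 \cdot 2862} = \left(- \frac{1}{20450}\right) \frac{1}{2862} = - \frac{1}{58527900}$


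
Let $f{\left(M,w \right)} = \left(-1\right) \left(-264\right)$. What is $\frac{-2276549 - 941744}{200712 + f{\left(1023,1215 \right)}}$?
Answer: $- \frac{3218293}{200976} \approx -16.013$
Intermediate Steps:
$f{\left(M,w \right)} = 264$
$\frac{-2276549 - 941744}{200712 + f{\left(1023,1215 \right)}} = \frac{-2276549 - 941744}{200712 + 264} = - \frac{3218293}{200976}$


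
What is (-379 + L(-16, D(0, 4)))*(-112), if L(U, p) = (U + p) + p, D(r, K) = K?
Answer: 43344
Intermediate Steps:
L(U, p) = U + 2*p
(-379 + L(-16, D(0, 4)))*(-112) = (-379 + (-16 + 2*4))*(-112) = (-379 + (-16 + 8))*(-112) = (-379 - 8)*(-112) = -387*(-112) = 43344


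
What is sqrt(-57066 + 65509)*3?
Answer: 3*sqrt(8443) ≈ 275.66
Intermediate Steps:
sqrt(-57066 + 65509)*3 = sqrt(8443)*3 = 3*sqrt(8443)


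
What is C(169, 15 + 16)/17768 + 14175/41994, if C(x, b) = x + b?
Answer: 3614725/10363186 ≈ 0.34880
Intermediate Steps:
C(x, b) = b + x
C(169, 15 + 16)/17768 + 14175/41994 = ((15 + 16) + 169)/17768 + 14175/41994 = (31 + 169)*(1/17768) + 14175*(1/41994) = 200*(1/17768) + 1575/4666 = 25/2221 + 1575/4666 = 3614725/10363186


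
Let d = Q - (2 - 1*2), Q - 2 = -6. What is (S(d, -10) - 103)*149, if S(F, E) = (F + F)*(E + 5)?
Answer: -9387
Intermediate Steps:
Q = -4 (Q = 2 - 6 = -4)
d = -4 (d = -4 - (2 - 1*2) = -4 - (2 - 2) = -4 - 1*0 = -4 + 0 = -4)
S(F, E) = 2*F*(5 + E) (S(F, E) = (2*F)*(5 + E) = 2*F*(5 + E))
(S(d, -10) - 103)*149 = (2*(-4)*(5 - 10) - 103)*149 = (2*(-4)*(-5) - 103)*149 = (40 - 103)*149 = -63*149 = -9387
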